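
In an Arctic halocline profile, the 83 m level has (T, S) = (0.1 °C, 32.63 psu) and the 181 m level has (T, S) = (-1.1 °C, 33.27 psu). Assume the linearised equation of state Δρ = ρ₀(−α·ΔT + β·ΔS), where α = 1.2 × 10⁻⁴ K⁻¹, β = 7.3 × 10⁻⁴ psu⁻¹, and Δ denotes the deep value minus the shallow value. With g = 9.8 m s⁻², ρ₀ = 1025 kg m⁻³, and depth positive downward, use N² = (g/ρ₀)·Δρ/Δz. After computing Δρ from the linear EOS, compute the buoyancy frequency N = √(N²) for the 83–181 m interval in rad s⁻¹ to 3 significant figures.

ΔT = -1.2 K, ΔS = +0.64 psu (deep − shallow).
Δρ/ρ₀ = −αΔT + βΔS = 1.44 × 10⁻⁴ + 4.672 × 10⁻⁴ = 6.112 × 10⁻⁴, so Δρ ≈ 0.6265 kg m⁻³.
N² = (g/ρ₀)·Δρ/Δz = g·(Δρ/ρ₀)/Δz = 9.8 × 6.112 × 10⁻⁴ / 98 = 6.1120 × 10⁻⁵ s⁻².
N = √(6.1120 × 10⁻⁵) = 7.8179 × 10⁻³ rad s⁻¹ ≈ 7.82 × 10⁻³ rad s⁻¹.

7.82 × 10⁻³ rad s⁻¹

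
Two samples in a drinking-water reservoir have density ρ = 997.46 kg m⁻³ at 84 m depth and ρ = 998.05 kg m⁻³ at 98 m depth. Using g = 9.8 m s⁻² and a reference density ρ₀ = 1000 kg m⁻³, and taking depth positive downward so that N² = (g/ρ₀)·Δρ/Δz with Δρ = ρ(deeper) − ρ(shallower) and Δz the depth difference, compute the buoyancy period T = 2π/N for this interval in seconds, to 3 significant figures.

Δρ = 998.05 − 997.46 = 0.59 kg m⁻³ over Δz = 98 − 84 = 14 m.
N² = (9.8/1000) × (0.59/14) = 4.1300 × 10⁻⁴ s⁻².
N = √(4.1300 × 10⁻⁴) = 0.020322 rad s⁻¹, so T = 2π/N = 309.18 s ≈ 309 s.
Since Δρ > 0 the layer is stably stratified.

309 s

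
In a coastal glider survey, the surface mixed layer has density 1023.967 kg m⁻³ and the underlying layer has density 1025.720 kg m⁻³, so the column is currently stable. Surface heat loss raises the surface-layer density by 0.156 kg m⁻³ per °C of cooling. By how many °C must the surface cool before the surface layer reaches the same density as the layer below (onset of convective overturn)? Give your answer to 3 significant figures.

11.2 °C

Density deficit of the surface layer: 1025.720 − 1023.967 = 1.753 kg m⁻³.
Required change = 1.753 / 0.156 = 11.2 °C.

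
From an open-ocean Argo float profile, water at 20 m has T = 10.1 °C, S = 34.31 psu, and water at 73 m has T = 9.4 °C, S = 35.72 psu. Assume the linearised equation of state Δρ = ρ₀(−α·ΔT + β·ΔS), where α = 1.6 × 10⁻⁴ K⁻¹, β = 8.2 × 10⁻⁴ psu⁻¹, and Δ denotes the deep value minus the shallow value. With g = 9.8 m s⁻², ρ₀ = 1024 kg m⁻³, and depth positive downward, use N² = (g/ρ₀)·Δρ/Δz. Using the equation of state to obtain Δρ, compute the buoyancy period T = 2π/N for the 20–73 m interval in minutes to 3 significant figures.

ΔT = -0.7 K, ΔS = +1.41 psu (deep − shallow).
Δρ/ρ₀ = −αΔT + βΔS = 1.12 × 10⁻⁴ + 1.1562 × 10⁻³ = 1.2682 × 10⁻³, so Δρ ≈ 1.299 kg m⁻³.
N² = (g/ρ₀)·Δρ/Δz = g·(Δρ/ρ₀)/Δz = 9.8 × 1.2682 × 10⁻³ / 53 = 2.3450 × 10⁻⁴ s⁻².
N = √(2.3450 × 10⁻⁴) = 0.015313 rad s⁻¹ → T = 2π/N = 410.32 s = 6.8387 min ≈ 6.84 min.

6.84 min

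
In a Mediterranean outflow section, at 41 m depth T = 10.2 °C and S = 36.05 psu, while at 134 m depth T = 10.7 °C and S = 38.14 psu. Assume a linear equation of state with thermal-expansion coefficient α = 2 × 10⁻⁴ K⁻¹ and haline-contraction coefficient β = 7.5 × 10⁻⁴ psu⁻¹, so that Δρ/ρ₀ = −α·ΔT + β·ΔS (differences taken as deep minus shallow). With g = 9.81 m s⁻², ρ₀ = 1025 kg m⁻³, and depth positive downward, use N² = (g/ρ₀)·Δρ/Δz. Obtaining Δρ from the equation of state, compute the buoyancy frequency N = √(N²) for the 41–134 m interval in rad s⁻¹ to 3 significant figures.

0.0124 rad s⁻¹

ΔT = +0.5 K, ΔS = +2.09 psu (deep − shallow).
Δρ/ρ₀ = −αΔT + βΔS = -1.00 × 10⁻⁴ + 1.5675 × 10⁻³ = 1.4675 × 10⁻³, so Δρ ≈ 1.504 kg m⁻³.
N² = (g/ρ₀)·Δρ/Δz = g·(Δρ/ρ₀)/Δz = 9.81 × 1.4675 × 10⁻³ / 93 = 1.5480 × 10⁻⁴ s⁻².
N = √(1.5480 × 10⁻⁴) = 0.012442 rad s⁻¹ ≈ 0.0124 rad s⁻¹.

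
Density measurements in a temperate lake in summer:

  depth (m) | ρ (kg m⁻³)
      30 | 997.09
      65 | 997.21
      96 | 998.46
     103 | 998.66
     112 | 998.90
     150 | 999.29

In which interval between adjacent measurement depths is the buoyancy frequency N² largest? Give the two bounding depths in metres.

Compute the density gradient over each adjacent pair:
  30–65 m: Δρ/Δz = 0.12/35 = 3.4 × 10⁻³ kg m⁻⁴
  65–96 m: Δρ/Δz = 1.25/31 = 0.040 kg m⁻⁴
  96–103 m: Δρ/Δz = 0.20/7 = 0.029 kg m⁻⁴
  103–112 m: Δρ/Δz = 0.24/9 = 0.027 kg m⁻⁴
  112–150 m: Δρ/Δz = 0.39/38 = 0.010 kg m⁻⁴
The largest gradient is in the 65–96 m interval — the pycnocline.

65–96 m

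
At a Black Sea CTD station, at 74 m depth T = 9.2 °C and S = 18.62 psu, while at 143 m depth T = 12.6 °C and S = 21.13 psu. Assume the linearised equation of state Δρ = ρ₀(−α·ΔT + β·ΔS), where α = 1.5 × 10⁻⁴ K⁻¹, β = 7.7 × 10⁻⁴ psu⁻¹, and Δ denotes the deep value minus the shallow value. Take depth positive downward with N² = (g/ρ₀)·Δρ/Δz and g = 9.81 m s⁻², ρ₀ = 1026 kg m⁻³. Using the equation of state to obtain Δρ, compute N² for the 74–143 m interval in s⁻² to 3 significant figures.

ΔT = +3.4 K, ΔS = +2.51 psu (deep − shallow).
Δρ/ρ₀ = −αΔT + βΔS = -5.10 × 10⁻⁴ + 1.9327 × 10⁻³ = 1.4227 × 10⁻³, so Δρ ≈ 1.460 kg m⁻³.
N² = (g/ρ₀)·Δρ/Δz = g·(Δρ/ρ₀)/Δz = 9.81 × 1.4227 × 10⁻³ / 69 = 2.0227 × 10⁻⁴ s⁻² ≈ 2.02 × 10⁻⁴ s⁻².

2.02 × 10⁻⁴ s⁻²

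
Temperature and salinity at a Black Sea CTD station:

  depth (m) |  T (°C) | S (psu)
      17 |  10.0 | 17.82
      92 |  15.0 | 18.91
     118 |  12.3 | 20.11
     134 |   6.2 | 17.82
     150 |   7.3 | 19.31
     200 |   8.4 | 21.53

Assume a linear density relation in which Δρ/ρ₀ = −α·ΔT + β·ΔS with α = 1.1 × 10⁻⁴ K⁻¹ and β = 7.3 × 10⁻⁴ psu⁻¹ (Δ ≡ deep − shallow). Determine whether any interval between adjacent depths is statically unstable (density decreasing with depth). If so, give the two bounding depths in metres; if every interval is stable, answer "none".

118–134 m

Evaluate Δρ/ρ₀ = −αΔT + βΔS across each adjacent pair:
  17–92 m: −αΔT+βΔS = −(1.1 × 10⁻⁴)(+5.0)+(7.3 × 10⁻⁴)(+1.09) = 2.5 × 10⁻⁴ → stable
  92–118 m: −αΔT+βΔS = −(1.1 × 10⁻⁴)(-2.7)+(7.3 × 10⁻⁴)(+1.20) = 1.2 × 10⁻³ → stable
  118–134 m: −αΔT+βΔS = −(1.1 × 10⁻⁴)(-6.1)+(7.3 × 10⁻⁴)(-2.29) = -1.0 × 10⁻³ → UNSTABLE
  134–150 m: −αΔT+βΔS = −(1.1 × 10⁻⁴)(+1.1)+(7.3 × 10⁻⁴)(+1.49) = 9.7 × 10⁻⁴ → stable
  150–200 m: −αΔT+βΔS = −(1.1 × 10⁻⁴)(+1.1)+(7.3 × 10⁻⁴)(+2.22) = 1.5 × 10⁻³ → stable
The 118–134 m interval has Δρ < 0: lighter water underlies denser water.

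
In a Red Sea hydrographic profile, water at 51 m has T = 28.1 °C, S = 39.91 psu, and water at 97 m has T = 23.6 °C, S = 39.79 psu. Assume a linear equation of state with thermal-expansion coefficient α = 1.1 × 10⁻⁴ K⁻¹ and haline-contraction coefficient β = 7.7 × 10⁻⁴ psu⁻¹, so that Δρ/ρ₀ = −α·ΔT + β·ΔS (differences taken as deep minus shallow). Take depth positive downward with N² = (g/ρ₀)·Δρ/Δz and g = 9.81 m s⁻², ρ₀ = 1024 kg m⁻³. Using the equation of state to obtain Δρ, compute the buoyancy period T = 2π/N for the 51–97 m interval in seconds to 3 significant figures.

678 s

ΔT = -4.5 K, ΔS = -0.12 psu (deep − shallow).
Δρ/ρ₀ = −αΔT + βΔS = 4.95 × 10⁻⁴ − 9.24 × 10⁻⁵ = 4.026 × 10⁻⁴, so Δρ ≈ 0.4123 kg m⁻³.
N² = (g/ρ₀)·Δρ/Δz = g·(Δρ/ρ₀)/Δz = 9.81 × 4.026 × 10⁻⁴ / 46 = 8.5859 × 10⁻⁵ s⁻².
N = √(8.5859 × 10⁻⁵) = 9.2660 × 10⁻³ rad s⁻¹ → T = 2π/N = 678.09 s ≈ 678 s.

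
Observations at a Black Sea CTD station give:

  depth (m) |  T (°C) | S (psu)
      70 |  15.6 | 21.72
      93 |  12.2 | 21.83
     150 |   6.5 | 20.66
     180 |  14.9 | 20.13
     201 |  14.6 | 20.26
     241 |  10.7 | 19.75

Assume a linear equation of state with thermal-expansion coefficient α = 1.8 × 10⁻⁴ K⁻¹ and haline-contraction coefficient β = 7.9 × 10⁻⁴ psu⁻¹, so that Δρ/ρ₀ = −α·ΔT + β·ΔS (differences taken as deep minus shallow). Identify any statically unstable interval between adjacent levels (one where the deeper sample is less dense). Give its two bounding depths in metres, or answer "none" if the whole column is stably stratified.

150–180 m

Evaluate Δρ/ρ₀ = −αΔT + βΔS across each adjacent pair:
  70–93 m: −αΔT+βΔS = −(1.8 × 10⁻⁴)(-3.4)+(7.9 × 10⁻⁴)(+0.11) = 7.0 × 10⁻⁴ → stable
  93–150 m: −αΔT+βΔS = −(1.8 × 10⁻⁴)(-5.7)+(7.9 × 10⁻⁴)(-1.17) = 1.0 × 10⁻⁴ → stable
  150–180 m: −αΔT+βΔS = −(1.8 × 10⁻⁴)(+8.4)+(7.9 × 10⁻⁴)(-0.53) = -1.9 × 10⁻³ → UNSTABLE
  180–201 m: −αΔT+βΔS = −(1.8 × 10⁻⁴)(-0.3)+(7.9 × 10⁻⁴)(+0.13) = 1.6 × 10⁻⁴ → stable
  201–241 m: −αΔT+βΔS = −(1.8 × 10⁻⁴)(-3.9)+(7.9 × 10⁻⁴)(-0.51) = 3.0 × 10⁻⁴ → stable
The 150–180 m interval has Δρ < 0: lighter water underlies denser water.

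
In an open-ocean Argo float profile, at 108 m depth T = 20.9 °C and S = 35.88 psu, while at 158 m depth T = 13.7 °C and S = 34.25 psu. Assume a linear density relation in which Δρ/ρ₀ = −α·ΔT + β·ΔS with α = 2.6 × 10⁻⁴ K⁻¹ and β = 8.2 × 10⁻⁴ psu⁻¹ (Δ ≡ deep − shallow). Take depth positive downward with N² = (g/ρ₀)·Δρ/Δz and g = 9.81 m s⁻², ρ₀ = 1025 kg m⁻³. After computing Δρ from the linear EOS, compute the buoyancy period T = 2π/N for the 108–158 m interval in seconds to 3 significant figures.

ΔT = -7.2 K, ΔS = -1.63 psu (deep − shallow).
Δρ/ρ₀ = −αΔT + βΔS = 1.872 × 10⁻³ − 1.3366 × 10⁻³ = 5.354 × 10⁻⁴, so Δρ ≈ 0.5488 kg m⁻³.
N² = (g/ρ₀)·Δρ/Δz = g·(Δρ/ρ₀)/Δz = 9.81 × 5.354 × 10⁻⁴ / 50 = 1.0505 × 10⁻⁴ s⁻².
N = √(1.0505 × 10⁻⁴) = 0.010249 rad s⁻¹ → T = 2π/N = 613.05 s ≈ 613 s.

613 s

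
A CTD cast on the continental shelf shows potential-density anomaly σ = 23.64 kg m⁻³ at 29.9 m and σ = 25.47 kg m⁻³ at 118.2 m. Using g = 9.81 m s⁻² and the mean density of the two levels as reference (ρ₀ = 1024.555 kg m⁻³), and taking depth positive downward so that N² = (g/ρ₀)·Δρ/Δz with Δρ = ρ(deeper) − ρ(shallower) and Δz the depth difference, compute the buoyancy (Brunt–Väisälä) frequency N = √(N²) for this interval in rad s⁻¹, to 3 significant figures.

0.0141 rad s⁻¹

Δρ = 1025.47 − 1023.64 = 1.83 kg m⁻³ over Δz = 118.2 − 29.9 = 88.3 m.
N² = (9.81/1024.555) × (1.83/88.3) = 1.9844 × 10⁻⁴ s⁻².
N = √(1.9844 × 10⁻⁴) = 0.014087 rad s⁻¹ ≈ 0.0141 rad s⁻¹.
Since Δρ > 0 the layer is stably stratified.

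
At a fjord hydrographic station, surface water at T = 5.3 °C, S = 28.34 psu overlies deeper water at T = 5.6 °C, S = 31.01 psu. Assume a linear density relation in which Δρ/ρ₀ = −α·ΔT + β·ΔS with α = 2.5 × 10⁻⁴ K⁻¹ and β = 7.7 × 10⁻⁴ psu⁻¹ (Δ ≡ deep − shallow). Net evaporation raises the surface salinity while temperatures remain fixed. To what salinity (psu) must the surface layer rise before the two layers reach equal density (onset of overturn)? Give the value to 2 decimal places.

30.91 psu

Neutral buoyancy requires −α(T_deep − T_surf) + β(S_deep − S_surf′) = 0.
S_surf′ = S_deep − (α/β)·ΔT = 31.01 − (2.5 × 10⁻⁴/7.7 × 10⁻⁴)·(+0.3) = 30.9126 psu.
Increase required: 30.9126 − 28.34 = 2.5726 psu.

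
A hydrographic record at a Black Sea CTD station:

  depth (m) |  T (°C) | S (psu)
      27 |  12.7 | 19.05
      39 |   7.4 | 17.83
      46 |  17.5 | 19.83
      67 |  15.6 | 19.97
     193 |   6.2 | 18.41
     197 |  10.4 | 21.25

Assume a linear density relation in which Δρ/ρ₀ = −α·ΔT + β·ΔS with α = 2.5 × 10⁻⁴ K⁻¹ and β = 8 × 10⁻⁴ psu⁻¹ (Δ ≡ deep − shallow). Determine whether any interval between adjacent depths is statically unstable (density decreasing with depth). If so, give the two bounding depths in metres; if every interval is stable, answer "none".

Evaluate Δρ/ρ₀ = −αΔT + βΔS across each adjacent pair:
  27–39 m: −αΔT+βΔS = −(2.5 × 10⁻⁴)(-5.3)+(8 × 10⁻⁴)(-1.22) = 3.5 × 10⁻⁴ → stable
  39–46 m: −αΔT+βΔS = −(2.5 × 10⁻⁴)(+10.1)+(8 × 10⁻⁴)(+2.00) = -9.2 × 10⁻⁴ → UNSTABLE
  46–67 m: −αΔT+βΔS = −(2.5 × 10⁻⁴)(-1.9)+(8 × 10⁻⁴)(+0.14) = 5.9 × 10⁻⁴ → stable
  67–193 m: −αΔT+βΔS = −(2.5 × 10⁻⁴)(-9.4)+(8 × 10⁻⁴)(-1.56) = 1.1 × 10⁻³ → stable
  193–197 m: −αΔT+βΔS = −(2.5 × 10⁻⁴)(+4.2)+(8 × 10⁻⁴)(+2.84) = 1.2 × 10⁻³ → stable
The 39–46 m interval has Δρ < 0: lighter water underlies denser water.

39–46 m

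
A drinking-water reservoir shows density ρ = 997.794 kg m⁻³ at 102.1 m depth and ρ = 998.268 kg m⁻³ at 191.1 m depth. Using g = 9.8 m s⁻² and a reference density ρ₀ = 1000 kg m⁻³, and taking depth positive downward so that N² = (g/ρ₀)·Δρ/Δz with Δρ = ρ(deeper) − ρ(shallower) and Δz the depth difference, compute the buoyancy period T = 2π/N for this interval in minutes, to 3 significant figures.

14.5 min

Δρ = 998.268 − 997.794 = 0.474 kg m⁻³ over Δz = 191.1 − 102.1 = 89 m.
N² = (9.8/1000) × (0.474/89) = 5.2193 × 10⁻⁵ s⁻².
N = √(5.2193 × 10⁻⁵) = 7.2245 × 10⁻³ rad s⁻¹, so T = 2π/N = 869.71 s = 14.495 min ≈ 14.5 min.
A positive N² confirms static stability across the interval.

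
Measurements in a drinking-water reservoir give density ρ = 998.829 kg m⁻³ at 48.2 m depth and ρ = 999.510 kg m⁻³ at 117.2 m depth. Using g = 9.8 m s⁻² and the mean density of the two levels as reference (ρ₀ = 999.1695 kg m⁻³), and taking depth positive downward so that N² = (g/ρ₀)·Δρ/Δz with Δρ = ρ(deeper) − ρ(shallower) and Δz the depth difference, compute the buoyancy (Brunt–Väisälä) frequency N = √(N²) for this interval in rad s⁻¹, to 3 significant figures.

Δρ = 999.510 − 998.829 = 0.681 kg m⁻³ over Δz = 117.2 − 48.2 = 69 m.
N² = (9.8/999.1695) × (0.681/69) = 9.6802 × 10⁻⁵ s⁻².
N = √(9.6802 × 10⁻⁵) = 9.8388 × 10⁻³ rad s⁻¹ ≈ 9.84 × 10⁻³ rad s⁻¹.
N² > 0, so the interval is statically stable.

9.84 × 10⁻³ rad s⁻¹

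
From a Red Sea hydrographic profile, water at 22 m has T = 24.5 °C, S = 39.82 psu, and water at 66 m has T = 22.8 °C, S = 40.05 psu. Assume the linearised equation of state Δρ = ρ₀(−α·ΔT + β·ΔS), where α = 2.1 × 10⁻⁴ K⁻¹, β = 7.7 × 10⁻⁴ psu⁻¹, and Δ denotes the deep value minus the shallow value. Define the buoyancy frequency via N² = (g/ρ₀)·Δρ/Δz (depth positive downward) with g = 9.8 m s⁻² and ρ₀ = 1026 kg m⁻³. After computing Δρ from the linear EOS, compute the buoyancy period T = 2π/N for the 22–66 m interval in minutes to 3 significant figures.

9.60 min

ΔT = -1.7 K, ΔS = +0.23 psu (deep − shallow).
Δρ/ρ₀ = −αΔT + βΔS = 3.57 × 10⁻⁴ + 1.771 × 10⁻⁴ = 5.341 × 10⁻⁴, so Δρ ≈ 0.5480 kg m⁻³.
N² = (g/ρ₀)·Δρ/Δz = g·(Δρ/ρ₀)/Δz = 9.8 × 5.341 × 10⁻⁴ / 44 = 1.1896 × 10⁻⁴ s⁻².
N = √(1.1896 × 10⁻⁴) = 0.010907 rad s⁻¹ → T = 2π/N = 576.07 s = 9.6012 min ≈ 9.60 min.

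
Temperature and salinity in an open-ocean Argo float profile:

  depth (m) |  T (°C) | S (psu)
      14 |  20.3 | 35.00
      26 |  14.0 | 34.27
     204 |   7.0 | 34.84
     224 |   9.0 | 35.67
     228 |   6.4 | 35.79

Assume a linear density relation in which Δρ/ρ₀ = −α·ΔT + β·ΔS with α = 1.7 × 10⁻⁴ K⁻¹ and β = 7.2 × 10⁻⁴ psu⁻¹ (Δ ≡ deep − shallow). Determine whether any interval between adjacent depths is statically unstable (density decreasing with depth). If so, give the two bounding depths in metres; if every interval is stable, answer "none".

none

Evaluate Δρ/ρ₀ = −αΔT + βΔS across each adjacent pair:
  14–26 m: −αΔT+βΔS = −(1.7 × 10⁻⁴)(-6.3)+(7.2 × 10⁻⁴)(-0.73) = 5.5 × 10⁻⁴ → stable
  26–204 m: −αΔT+βΔS = −(1.7 × 10⁻⁴)(-7.0)+(7.2 × 10⁻⁴)(+0.57) = 1.6 × 10⁻³ → stable
  204–224 m: −αΔT+βΔS = −(1.7 × 10⁻⁴)(+2.0)+(7.2 × 10⁻⁴)(+0.83) = 2.6 × 10⁻⁴ → stable
  224–228 m: −αΔT+βΔS = −(1.7 × 10⁻⁴)(-2.6)+(7.2 × 10⁻⁴)(+0.12) = 5.3 × 10⁻⁴ → stable
Every interval has Δρ > 0: the column is stably stratified throughout.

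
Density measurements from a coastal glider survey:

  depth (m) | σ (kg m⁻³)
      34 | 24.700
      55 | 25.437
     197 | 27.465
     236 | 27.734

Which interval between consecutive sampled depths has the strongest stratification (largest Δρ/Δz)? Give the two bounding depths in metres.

Compute the density gradient over each adjacent pair:
  34–55 m: Δρ/Δz = 0.737/21 = 0.035 kg m⁻⁴
  55–197 m: Δρ/Δz = 2.028/142 = 0.014 kg m⁻⁴
  197–236 m: Δρ/Δz = 0.269/39 = 6.9 × 10⁻³ kg m⁻⁴
The largest gradient is in the 34–55 m interval — the pycnocline.

34–55 m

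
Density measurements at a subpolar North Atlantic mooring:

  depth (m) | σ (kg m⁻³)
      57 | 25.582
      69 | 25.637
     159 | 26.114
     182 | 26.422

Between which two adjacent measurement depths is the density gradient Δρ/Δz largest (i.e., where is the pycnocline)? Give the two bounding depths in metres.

159–182 m

Compute the density gradient over each adjacent pair:
  57–69 m: Δρ/Δz = 0.055/12 = 4.6 × 10⁻³ kg m⁻⁴
  69–159 m: Δρ/Δz = 0.477/90 = 5.3 × 10⁻³ kg m⁻⁴
  159–182 m: Δρ/Δz = 0.308/23 = 0.013 kg m⁻⁴
The largest gradient is in the 159–182 m interval — the pycnocline.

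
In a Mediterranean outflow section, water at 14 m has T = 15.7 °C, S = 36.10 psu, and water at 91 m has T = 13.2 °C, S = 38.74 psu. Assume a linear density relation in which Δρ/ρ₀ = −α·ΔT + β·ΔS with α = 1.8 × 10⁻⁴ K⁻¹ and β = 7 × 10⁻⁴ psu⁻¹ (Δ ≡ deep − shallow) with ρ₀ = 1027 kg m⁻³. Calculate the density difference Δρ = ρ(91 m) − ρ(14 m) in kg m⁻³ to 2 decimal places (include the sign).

ΔT = -2.5 K, ΔS = +2.64 psu (deep − shallow).
Δρ/ρ₀ = −(1.8 × 10⁻⁴)(-2.5) + (7 × 10⁻⁴)(+2.64) = 2.298 × 10⁻³.
Δρ = 1027 × (2.298 × 10⁻³) = +2.36 kg m⁻³.
Positive Δρ: denser below, stable.

+2.36 kg m⁻³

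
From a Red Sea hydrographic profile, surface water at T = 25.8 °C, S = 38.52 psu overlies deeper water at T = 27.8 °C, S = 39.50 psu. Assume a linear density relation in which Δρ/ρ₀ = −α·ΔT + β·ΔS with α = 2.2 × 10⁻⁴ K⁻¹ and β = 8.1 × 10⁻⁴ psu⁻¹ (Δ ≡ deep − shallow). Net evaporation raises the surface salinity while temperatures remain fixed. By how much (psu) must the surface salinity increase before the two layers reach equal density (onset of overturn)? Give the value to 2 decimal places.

Neutral buoyancy requires −α(T_deep − T_surf) + β(S_deep − S_surf′) = 0.
S_surf′ = S_deep − (α/β)·ΔT = 39.50 − (2.2 × 10⁻⁴/8.1 × 10⁻⁴)·(+2.0) = 38.9568 psu.
Increase required: 38.9568 − 38.52 = 0.4368 psu.

0.44 psu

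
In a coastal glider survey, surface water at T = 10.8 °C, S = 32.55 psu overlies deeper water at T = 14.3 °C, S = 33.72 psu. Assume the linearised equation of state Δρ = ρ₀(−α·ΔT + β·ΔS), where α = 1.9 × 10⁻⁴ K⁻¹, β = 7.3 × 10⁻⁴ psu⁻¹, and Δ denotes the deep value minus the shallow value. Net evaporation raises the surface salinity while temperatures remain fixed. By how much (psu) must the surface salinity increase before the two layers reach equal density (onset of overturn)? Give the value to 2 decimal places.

0.26 psu

Neutral buoyancy requires −α(T_deep − T_surf) + β(S_deep − S_surf′) = 0.
S_surf′ = S_deep − (α/β)·ΔT = 33.72 − (1.9 × 10⁻⁴/7.3 × 10⁻⁴)·(+3.5) = 32.8090 psu.
Increase required: 32.8090 − 32.55 = 0.2590 psu.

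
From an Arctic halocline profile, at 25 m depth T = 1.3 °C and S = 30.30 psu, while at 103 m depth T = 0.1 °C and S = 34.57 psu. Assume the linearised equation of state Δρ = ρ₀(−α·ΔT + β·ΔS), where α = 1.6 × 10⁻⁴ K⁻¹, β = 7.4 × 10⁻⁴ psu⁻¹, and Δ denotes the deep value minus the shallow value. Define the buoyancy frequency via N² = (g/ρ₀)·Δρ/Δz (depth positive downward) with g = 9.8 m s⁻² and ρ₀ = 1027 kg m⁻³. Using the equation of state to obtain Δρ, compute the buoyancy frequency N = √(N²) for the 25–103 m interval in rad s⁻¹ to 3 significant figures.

ΔT = -1.2 K, ΔS = +4.27 psu (deep − shallow).
Δρ/ρ₀ = −αΔT + βΔS = 1.92 × 10⁻⁴ + 3.1598 × 10⁻³ = 3.3518 × 10⁻³, so Δρ ≈ 3.442 kg m⁻³.
N² = (g/ρ₀)·Δρ/Δz = g·(Δρ/ρ₀)/Δz = 9.8 × 3.3518 × 10⁻³ / 78 = 4.2112 × 10⁻⁴ s⁻².
N = √(4.2112 × 10⁻⁴) = 0.020521 rad s⁻¹ ≈ 0.0205 rad s⁻¹.

0.0205 rad s⁻¹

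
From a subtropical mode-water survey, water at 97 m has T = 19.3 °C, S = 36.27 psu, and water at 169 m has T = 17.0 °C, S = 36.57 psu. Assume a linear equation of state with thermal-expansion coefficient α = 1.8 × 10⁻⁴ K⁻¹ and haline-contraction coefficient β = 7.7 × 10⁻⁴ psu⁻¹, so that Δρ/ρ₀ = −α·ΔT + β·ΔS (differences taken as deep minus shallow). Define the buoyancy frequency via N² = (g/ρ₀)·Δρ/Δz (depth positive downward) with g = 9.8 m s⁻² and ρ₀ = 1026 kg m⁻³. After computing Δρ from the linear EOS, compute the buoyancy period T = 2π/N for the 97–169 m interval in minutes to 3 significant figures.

ΔT = -2.3 K, ΔS = +0.30 psu (deep − shallow).
Δρ/ρ₀ = −αΔT + βΔS = 4.14 × 10⁻⁴ + 2.31 × 10⁻⁴ = 6.45 × 10⁻⁴, so Δρ ≈ 0.6618 kg m⁻³.
N² = (g/ρ₀)·Δρ/Δz = g·(Δρ/ρ₀)/Δz = 9.8 × 6.45 × 10⁻⁴ / 72 = 8.7792 × 10⁻⁵ s⁻².
N = √(8.7792 × 10⁻⁵) = 9.3697 × 10⁻³ rad s⁻¹ → T = 2π/N = 670.59 s = 11.177 min ≈ 11.2 min.

11.2 min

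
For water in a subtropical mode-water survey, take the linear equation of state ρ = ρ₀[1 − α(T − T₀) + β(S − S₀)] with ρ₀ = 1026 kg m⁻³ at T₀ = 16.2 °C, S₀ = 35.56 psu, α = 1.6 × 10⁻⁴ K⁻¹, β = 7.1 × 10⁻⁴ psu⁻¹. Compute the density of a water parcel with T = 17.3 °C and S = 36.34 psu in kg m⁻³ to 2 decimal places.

1026.39 kg m⁻³

T − T₀ = +1.1 K, S − S₀ = +0.78 psu.
Bracket = 1 − α·(+1.1) + β·(+0.78) = 1 + (3.778 × 10⁻⁴) = 1.0003778.
ρ = 1026 × 1.0003778 = 1026.39 kg m⁻³.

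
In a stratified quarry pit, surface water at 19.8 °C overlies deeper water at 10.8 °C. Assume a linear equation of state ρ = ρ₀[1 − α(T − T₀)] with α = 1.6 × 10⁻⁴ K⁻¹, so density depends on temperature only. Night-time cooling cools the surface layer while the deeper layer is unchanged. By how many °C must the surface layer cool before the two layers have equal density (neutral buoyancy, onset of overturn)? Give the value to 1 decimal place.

9.0 °C

With temperature the only control, equal density requires T_surf′ = T_deep.
T_surf′ = 10.8 °C.
Cooling required: 19.8 − 10.8 = 9.0 °C.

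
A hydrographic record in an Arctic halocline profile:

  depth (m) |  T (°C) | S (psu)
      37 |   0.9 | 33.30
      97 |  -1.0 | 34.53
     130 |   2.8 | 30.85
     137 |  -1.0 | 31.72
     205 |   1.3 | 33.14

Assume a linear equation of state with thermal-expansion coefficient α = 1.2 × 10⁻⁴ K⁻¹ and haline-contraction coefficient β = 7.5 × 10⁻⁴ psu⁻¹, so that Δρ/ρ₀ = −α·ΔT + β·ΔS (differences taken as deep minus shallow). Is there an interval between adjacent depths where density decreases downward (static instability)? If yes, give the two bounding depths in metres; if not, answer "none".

97–130 m

Evaluate Δρ/ρ₀ = −αΔT + βΔS across each adjacent pair:
  37–97 m: −αΔT+βΔS = −(1.2 × 10⁻⁴)(-1.9)+(7.5 × 10⁻⁴)(+1.23) = 1.2 × 10⁻³ → stable
  97–130 m: −αΔT+βΔS = −(1.2 × 10⁻⁴)(+3.8)+(7.5 × 10⁻⁴)(-3.68) = -3.2 × 10⁻³ → UNSTABLE
  130–137 m: −αΔT+βΔS = −(1.2 × 10⁻⁴)(-3.8)+(7.5 × 10⁻⁴)(+0.87) = 1.1 × 10⁻³ → stable
  137–205 m: −αΔT+βΔS = −(1.2 × 10⁻⁴)(+2.3)+(7.5 × 10⁻⁴)(+1.42) = 7.9 × 10⁻⁴ → stable
The 97–130 m interval has Δρ < 0: lighter water underlies denser water.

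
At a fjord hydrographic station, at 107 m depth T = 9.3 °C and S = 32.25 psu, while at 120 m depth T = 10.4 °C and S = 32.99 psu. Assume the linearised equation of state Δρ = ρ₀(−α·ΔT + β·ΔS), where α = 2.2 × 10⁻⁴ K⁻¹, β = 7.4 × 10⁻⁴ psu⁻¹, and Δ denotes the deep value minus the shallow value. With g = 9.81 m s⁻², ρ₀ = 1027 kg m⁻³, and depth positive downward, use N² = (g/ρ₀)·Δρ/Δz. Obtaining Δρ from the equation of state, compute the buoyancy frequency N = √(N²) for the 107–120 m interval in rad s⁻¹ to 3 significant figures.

0.0152 rad s⁻¹

ΔT = +1.1 K, ΔS = +0.74 psu (deep − shallow).
Δρ/ρ₀ = −αΔT + βΔS = -2.42 × 10⁻⁴ + 5.476 × 10⁻⁴ = 3.056 × 10⁻⁴, so Δρ ≈ 0.3139 kg m⁻³.
N² = (g/ρ₀)·Δρ/Δz = g·(Δρ/ρ₀)/Δz = 9.81 × 3.056 × 10⁻⁴ / 13 = 2.3061 × 10⁻⁴ s⁻².
N = √(2.3061 × 10⁻⁴) = 0.015186 rad s⁻¹ ≈ 0.0152 rad s⁻¹.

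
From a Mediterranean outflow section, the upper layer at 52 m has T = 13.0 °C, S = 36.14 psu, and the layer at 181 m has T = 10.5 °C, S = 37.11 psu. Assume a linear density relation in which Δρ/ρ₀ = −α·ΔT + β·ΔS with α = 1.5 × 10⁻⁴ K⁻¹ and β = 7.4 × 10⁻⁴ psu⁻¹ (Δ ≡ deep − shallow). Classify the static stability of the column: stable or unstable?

ΔT = 10.5 − 13.0 = -2.5 K and ΔS = 37.11 − 36.14 = +0.97 psu (deep − shallow).
−αΔT = 3.75 × 10⁻⁴; βΔS = 7.178 × 10⁻⁴; sum Δρ/ρ₀ = 1.0928 × 10⁻³.
Δρ/ρ₀ > 0, so Δρ > 0: deeper water is denser → statically stable.

stable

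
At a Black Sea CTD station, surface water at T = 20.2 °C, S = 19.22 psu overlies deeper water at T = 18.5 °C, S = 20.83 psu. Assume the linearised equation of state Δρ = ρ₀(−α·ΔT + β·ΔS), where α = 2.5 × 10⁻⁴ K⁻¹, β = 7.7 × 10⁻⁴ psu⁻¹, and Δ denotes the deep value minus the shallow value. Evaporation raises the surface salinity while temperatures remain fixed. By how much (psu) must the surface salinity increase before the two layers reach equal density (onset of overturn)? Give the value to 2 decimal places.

2.16 psu

Neutral buoyancy requires −α(T_deep − T_surf) + β(S_deep − S_surf′) = 0.
S_surf′ = S_deep − (α/β)·ΔT = 20.83 − (2.5 × 10⁻⁴/7.7 × 10⁻⁴)·(-1.7) = 21.3819 psu.
Increase required: 21.3819 − 19.22 = 2.1619 psu.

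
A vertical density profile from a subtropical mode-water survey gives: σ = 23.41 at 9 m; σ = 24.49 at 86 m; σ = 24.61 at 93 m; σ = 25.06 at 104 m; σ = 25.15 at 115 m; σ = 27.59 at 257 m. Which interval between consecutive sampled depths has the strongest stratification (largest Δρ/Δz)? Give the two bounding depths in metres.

Compute the density gradient over each adjacent pair:
  9–86 m: Δρ/Δz = 1.08/77 = 0.014 kg m⁻⁴
  86–93 m: Δρ/Δz = 0.12/7 = 0.017 kg m⁻⁴
  93–104 m: Δρ/Δz = 0.45/11 = 0.041 kg m⁻⁴
  104–115 m: Δρ/Δz = 0.09/11 = 8.2 × 10⁻³ kg m⁻⁴
  115–257 m: Δρ/Δz = 2.44/142 = 0.017 kg m⁻⁴
The largest gradient is in the 93–104 m interval — the pycnocline.

93–104 m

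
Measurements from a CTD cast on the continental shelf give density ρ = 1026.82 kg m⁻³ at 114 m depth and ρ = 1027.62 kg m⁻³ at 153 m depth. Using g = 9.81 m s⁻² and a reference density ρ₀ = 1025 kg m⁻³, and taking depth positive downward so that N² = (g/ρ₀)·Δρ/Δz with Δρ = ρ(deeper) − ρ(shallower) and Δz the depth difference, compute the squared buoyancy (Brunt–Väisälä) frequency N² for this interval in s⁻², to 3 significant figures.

Δρ = 1027.62 − 1026.82 = 0.80 kg m⁻³ over Δz = 153 − 114 = 39 m.
N² = (9.81/1025) × (0.80/39) = 1.9632 × 10⁻⁴ s⁻² ≈ 1.96 × 10⁻⁴ s⁻².

1.96 × 10⁻⁴ s⁻²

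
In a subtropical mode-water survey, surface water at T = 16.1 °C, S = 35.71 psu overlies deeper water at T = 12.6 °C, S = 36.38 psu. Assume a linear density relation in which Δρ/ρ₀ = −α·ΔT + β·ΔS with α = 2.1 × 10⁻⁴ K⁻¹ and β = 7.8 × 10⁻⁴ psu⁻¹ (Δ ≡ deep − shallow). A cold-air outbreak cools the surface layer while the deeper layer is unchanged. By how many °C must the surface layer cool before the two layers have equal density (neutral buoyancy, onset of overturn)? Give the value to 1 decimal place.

Neutral buoyancy requires Δρ = 0, i.e. −α(T_deep − T_surf′) + β(S_deep − S_surf) = 0.
T_surf′ = T_deep − (β/α)·ΔS = 12.6 − (7.8 × 10⁻⁴/2.1 × 10⁻⁴)·(+0.67) = 10.111 °C.
Cooling required: 16.1 − (10.111) = 5.989 °C.

6.0 °C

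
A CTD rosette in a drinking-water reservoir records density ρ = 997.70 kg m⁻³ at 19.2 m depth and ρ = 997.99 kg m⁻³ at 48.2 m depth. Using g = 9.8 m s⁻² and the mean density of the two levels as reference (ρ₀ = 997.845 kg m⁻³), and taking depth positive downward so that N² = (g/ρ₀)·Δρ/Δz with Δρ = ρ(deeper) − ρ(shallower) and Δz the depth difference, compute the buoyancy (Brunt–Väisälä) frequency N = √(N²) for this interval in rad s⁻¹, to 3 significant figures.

9.91 × 10⁻³ rad s⁻¹

Δρ = 997.99 − 997.70 = 0.29 kg m⁻³ over Δz = 48.2 − 19.2 = 29 m.
N² = (9.8/997.845) × (0.29/29) = 9.8212 × 10⁻⁵ s⁻².
N = √(9.8212 × 10⁻⁵) = 9.9102 × 10⁻³ rad s⁻¹ ≈ 9.91 × 10⁻³ rad s⁻¹.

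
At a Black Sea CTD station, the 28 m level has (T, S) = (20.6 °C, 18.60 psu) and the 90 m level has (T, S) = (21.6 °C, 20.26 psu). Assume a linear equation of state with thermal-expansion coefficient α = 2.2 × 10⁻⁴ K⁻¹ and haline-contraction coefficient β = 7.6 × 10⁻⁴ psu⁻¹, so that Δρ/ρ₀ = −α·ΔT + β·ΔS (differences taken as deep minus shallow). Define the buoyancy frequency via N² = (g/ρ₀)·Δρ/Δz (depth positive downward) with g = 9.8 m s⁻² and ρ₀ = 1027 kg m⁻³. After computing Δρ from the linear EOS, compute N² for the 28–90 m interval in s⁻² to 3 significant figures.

ΔT = +1.0 K, ΔS = +1.66 psu (deep − shallow).
Δρ/ρ₀ = −αΔT + βΔS = -2.20 × 10⁻⁴ + 1.2616 × 10⁻³ = 1.0416 × 10⁻³, so Δρ ≈ 1.070 kg m⁻³.
N² = (g/ρ₀)·Δρ/Δz = g·(Δρ/ρ₀)/Δz = 9.8 × 1.0416 × 10⁻³ / 62 = 1.6464 × 10⁻⁴ s⁻² ≈ 1.65 × 10⁻⁴ s⁻².

1.65 × 10⁻⁴ s⁻²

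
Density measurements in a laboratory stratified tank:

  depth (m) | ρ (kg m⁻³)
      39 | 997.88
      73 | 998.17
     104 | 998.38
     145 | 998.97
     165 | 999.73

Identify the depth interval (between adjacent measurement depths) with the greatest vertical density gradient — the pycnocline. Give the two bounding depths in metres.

145–165 m

Compute the density gradient over each adjacent pair:
  39–73 m: Δρ/Δz = 0.29/34 = 8.5 × 10⁻³ kg m⁻⁴
  73–104 m: Δρ/Δz = 0.21/31 = 6.8 × 10⁻³ kg m⁻⁴
  104–145 m: Δρ/Δz = 0.59/41 = 0.014 kg m⁻⁴
  145–165 m: Δρ/Δz = 0.76/20 = 0.038 kg m⁻⁴
The largest gradient is in the 145–165 m interval — the pycnocline.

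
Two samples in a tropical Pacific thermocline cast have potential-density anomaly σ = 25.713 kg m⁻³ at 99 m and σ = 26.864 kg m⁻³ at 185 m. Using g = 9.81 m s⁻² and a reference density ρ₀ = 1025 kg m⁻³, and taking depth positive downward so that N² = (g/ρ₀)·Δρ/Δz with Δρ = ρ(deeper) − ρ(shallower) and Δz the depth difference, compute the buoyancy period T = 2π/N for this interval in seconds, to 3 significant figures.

Δρ = 1026.864 − 1025.713 = 1.151 kg m⁻³ over Δz = 185 − 99 = 86 m.
N² = (9.81/1025) × (1.151/86) = 1.2809 × 10⁻⁴ s⁻².
N = √(1.2809 × 10⁻⁴) = 0.011318 rad s⁻¹, so T = 2π/N = 555.15 s ≈ 555 s.

555 s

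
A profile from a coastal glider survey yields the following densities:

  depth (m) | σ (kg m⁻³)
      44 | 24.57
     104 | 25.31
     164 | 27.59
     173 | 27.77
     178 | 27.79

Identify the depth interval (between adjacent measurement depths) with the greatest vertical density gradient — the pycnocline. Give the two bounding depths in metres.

104–164 m

Compute the density gradient over each adjacent pair:
  44–104 m: Δρ/Δz = 0.74/60 = 0.012 kg m⁻⁴
  104–164 m: Δρ/Δz = 2.28/60 = 0.038 kg m⁻⁴
  164–173 m: Δρ/Δz = 0.18/9 = 0.020 kg m⁻⁴
  173–178 m: Δρ/Δz = 0.02/5 = 4.0 × 10⁻³ kg m⁻⁴
The largest gradient is in the 104–164 m interval — the pycnocline.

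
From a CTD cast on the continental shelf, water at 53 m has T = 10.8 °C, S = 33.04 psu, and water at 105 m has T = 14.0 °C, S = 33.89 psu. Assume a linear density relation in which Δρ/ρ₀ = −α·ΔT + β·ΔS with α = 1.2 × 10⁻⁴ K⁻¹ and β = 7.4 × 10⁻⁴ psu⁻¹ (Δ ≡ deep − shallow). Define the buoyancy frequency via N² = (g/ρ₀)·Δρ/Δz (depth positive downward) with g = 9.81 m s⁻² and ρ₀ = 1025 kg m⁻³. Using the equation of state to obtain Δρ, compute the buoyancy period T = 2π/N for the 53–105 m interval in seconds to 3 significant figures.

924 s

ΔT = +3.2 K, ΔS = +0.85 psu (deep − shallow).
Δρ/ρ₀ = −αΔT + βΔS = -3.84 × 10⁻⁴ + 6.29 × 10⁻⁴ = 2.45 × 10⁻⁴, so Δρ ≈ 0.2511 kg m⁻³.
N² = (g/ρ₀)·Δρ/Δz = g·(Δρ/ρ₀)/Δz = 9.81 × 2.45 × 10⁻⁴ / 52 = 4.6220 × 10⁻⁵ s⁻².
N = √(4.6220 × 10⁻⁵) = 6.7985 × 10⁻³ rad s⁻¹ → T = 2π/N = 924.20 s ≈ 924 s.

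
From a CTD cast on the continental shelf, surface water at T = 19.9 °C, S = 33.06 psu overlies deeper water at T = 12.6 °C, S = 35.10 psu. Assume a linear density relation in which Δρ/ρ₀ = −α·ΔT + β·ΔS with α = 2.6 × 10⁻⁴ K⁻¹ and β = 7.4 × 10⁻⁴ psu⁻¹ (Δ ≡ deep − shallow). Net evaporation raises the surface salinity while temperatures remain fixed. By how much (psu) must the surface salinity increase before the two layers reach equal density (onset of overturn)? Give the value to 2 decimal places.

4.60 psu

Neutral buoyancy requires −α(T_deep − T_surf) + β(S_deep − S_surf′) = 0.
S_surf′ = S_deep − (α/β)·ΔT = 35.10 − (2.6 × 10⁻⁴/7.4 × 10⁻⁴)·(-7.3) = 37.6649 psu.
Increase required: 37.6649 − 33.06 = 4.6049 psu.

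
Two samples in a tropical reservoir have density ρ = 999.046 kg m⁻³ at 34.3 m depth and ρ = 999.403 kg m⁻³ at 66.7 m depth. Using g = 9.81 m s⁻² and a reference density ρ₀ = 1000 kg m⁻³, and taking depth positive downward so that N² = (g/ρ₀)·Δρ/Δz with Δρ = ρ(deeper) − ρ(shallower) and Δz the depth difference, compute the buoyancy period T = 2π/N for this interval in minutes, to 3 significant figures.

10.1 min

Δρ = 999.403 − 999.046 = 0.357 kg m⁻³ over Δz = 66.7 − 34.3 = 32.4 m.
N² = (9.81/1000) × (0.357/32.4) = 1.0809 × 10⁻⁴ s⁻².
N = √(1.0809 × 10⁻⁴) = 0.010397 rad s⁻¹, so T = 2π/N = 604.33 s = 10.072 min ≈ 10.1 min.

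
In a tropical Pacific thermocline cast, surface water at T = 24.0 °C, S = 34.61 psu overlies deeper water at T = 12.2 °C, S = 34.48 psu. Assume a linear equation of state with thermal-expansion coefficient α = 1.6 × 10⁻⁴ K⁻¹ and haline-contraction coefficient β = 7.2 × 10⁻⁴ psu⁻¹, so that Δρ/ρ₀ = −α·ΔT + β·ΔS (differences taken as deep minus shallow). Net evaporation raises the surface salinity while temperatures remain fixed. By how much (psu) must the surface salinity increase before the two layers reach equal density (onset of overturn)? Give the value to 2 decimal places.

2.49 psu

Neutral buoyancy requires −α(T_deep − T_surf) + β(S_deep − S_surf′) = 0.
S_surf′ = S_deep − (α/β)·ΔT = 34.48 − (1.6 × 10⁻⁴/7.2 × 10⁻⁴)·(-11.8) = 37.1022 psu.
Increase required: 37.1022 − 34.61 = 2.4922 psu.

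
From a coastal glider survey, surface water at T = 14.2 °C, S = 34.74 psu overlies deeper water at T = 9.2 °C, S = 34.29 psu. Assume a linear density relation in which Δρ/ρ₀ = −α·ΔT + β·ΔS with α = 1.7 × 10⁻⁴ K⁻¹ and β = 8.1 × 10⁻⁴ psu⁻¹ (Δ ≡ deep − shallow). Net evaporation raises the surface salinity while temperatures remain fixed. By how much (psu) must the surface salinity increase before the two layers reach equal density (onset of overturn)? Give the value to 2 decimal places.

0.60 psu

Neutral buoyancy requires −α(T_deep − T_surf) + β(S_deep − S_surf′) = 0.
S_surf′ = S_deep − (α/β)·ΔT = 34.29 − (1.7 × 10⁻⁴/8.1 × 10⁻⁴)·(-5.0) = 35.3394 psu.
Increase required: 35.3394 − 34.74 = 0.5994 psu.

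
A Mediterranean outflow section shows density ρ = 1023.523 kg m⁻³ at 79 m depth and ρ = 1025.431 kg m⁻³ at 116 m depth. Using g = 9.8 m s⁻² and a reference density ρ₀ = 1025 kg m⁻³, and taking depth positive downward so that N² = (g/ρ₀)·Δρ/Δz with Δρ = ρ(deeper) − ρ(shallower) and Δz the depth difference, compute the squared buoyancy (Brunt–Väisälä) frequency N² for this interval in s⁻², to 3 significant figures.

4.93 × 10⁻⁴ s⁻²

Δρ = 1025.431 − 1023.523 = 1.908 kg m⁻³ over Δz = 116 − 79 = 37 m.
N² = (9.8/1025) × (1.908/37) = 4.9304 × 10⁻⁴ s⁻² ≈ 4.93 × 10⁻⁴ s⁻².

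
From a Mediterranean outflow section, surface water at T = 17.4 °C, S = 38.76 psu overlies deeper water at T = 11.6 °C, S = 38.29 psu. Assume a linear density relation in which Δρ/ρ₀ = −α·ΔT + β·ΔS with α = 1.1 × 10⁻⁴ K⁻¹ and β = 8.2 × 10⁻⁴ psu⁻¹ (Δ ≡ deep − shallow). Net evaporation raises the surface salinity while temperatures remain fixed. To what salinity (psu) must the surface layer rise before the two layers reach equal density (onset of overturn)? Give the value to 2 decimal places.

39.07 psu

Neutral buoyancy requires −α(T_deep − T_surf) + β(S_deep − S_surf′) = 0.
S_surf′ = S_deep − (α/β)·ΔT = 38.29 − (1.1 × 10⁻⁴/8.2 × 10⁻⁴)·(-5.8) = 39.0680 psu.
Increase required: 39.0680 − 38.76 = 0.3080 psu.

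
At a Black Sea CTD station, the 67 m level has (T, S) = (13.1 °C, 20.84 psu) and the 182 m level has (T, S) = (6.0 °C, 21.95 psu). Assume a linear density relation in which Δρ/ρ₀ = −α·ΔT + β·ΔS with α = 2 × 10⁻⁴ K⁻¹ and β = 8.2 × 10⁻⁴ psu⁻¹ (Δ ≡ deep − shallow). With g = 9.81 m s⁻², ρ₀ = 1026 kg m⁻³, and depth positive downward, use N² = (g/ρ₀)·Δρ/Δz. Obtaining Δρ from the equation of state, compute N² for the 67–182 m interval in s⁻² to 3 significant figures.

ΔT = -7.1 K, ΔS = +1.11 psu (deep − shallow).
Δρ/ρ₀ = −αΔT + βΔS = 1.42 × 10⁻³ + 9.102 × 10⁻⁴ = 2.3302 × 10⁻³, so Δρ ≈ 2.391 kg m⁻³.
N² = (g/ρ₀)·Δρ/Δz = g·(Δρ/ρ₀)/Δz = 9.81 × 2.3302 × 10⁻³ / 115 = 1.9878 × 10⁻⁴ s⁻² ≈ 1.99 × 10⁻⁴ s⁻².

1.99 × 10⁻⁴ s⁻²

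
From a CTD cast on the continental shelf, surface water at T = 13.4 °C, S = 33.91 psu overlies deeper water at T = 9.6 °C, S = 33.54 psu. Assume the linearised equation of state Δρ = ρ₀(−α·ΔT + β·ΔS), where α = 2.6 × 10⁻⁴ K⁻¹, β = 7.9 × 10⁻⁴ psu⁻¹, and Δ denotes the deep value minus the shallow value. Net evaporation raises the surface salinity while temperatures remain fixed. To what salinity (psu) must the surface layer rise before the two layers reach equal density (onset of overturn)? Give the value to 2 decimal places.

Neutral buoyancy requires −α(T_deep − T_surf) + β(S_deep − S_surf′) = 0.
S_surf′ = S_deep − (α/β)·ΔT = 33.54 − (2.6 × 10⁻⁴/7.9 × 10⁻⁴)·(-3.8) = 34.7906 psu.
Increase required: 34.7906 − 33.91 = 0.8806 psu.

34.79 psu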